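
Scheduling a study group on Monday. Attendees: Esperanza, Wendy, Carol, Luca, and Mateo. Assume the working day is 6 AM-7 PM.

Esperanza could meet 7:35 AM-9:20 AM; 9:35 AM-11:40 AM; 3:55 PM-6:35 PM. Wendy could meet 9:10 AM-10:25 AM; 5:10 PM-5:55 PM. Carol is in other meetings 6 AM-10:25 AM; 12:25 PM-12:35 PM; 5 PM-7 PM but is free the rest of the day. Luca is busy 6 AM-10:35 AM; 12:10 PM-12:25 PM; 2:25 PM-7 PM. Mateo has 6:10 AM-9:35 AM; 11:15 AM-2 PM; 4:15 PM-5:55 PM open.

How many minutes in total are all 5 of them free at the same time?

0

Esperanza free: 07:35-09:20, 09:35-11:40, 15:55-18:35.
Wendy free: 09:10-10:25, 17:10-17:55.
Carol free: 10:25-12:25, 12:35-17:00 (invert busy blocks within the working day).
Luca free: 10:35-12:10, 12:25-14:25 (invert busy blocks within the working day).
Mateo free: 06:10-09:35, 11:15-14:00, 16:15-17:55.
Esperanza ∩ Wendy: 09:10-09:20, 09:35-10:25, 17:10-17:55.
Esperanza ∩ Wendy ∩ Carol: ∅.
Esperanza ∩ Wendy ∩ Carol ∩ Luca: ∅.
Esperanza ∩ Wendy ∩ Carol ∩ Luca ∩ Mateo: ∅.
There is no time when everyone is free.
There is no common window, so the total is 0 minutes.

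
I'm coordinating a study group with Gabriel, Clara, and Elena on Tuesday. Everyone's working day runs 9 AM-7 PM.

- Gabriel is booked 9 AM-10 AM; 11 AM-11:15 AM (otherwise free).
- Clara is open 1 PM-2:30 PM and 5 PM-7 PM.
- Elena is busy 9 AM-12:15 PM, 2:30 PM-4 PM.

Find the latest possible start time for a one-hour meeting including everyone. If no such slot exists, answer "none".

Gabriel free: 10:00-11:00, 11:15-19:00 (invert busy blocks within the working day).
Clara free: 13:00-14:30, 17:00-19:00.
Elena free: 12:15-14:30, 16:00-19:00 (invert busy blocks within the working day).
Gabriel ∩ Clara: 13:00-14:30, 17:00-19:00.
Gabriel ∩ Clara ∩ Elena: 13:00-14:30, 17:00-19:00.
So the common availability across everyone is 13:00-14:30, 17:00-19:00.
The last common window of at least 60 minutes is 17:00-19:00; a 60-minute meeting can start as late as 18:00 and still end by 19:00.

18:00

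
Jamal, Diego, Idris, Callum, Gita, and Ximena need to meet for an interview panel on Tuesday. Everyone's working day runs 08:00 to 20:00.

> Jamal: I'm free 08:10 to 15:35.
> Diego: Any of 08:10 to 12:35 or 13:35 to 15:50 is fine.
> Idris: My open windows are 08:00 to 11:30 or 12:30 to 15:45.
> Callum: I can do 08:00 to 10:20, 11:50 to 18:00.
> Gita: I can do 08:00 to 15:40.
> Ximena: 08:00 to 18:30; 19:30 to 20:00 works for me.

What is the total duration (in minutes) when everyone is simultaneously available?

Jamal ∩ Diego: 08:10-12:35, 13:35-15:35.
Jamal ∩ Diego ∩ Idris: 08:10-11:30, 12:30-12:35, 13:35-15:35.
Jamal ∩ Diego ∩ Idris ∩ Callum: 08:10-10:20, 12:30-12:35, 13:35-15:35.
Jamal ∩ Diego ∩ Idris ∩ Callum ∩ Gita: 08:10-10:20, 12:30-12:35, 13:35-15:35.
Jamal ∩ Diego ∩ Idris ∩ Callum ∩ Gita ∩ Ximena: 08:10-10:20, 12:30-12:35, 13:35-15:35.
Summing the common windows: 130 + 5 + 120 = 255 minutes.

255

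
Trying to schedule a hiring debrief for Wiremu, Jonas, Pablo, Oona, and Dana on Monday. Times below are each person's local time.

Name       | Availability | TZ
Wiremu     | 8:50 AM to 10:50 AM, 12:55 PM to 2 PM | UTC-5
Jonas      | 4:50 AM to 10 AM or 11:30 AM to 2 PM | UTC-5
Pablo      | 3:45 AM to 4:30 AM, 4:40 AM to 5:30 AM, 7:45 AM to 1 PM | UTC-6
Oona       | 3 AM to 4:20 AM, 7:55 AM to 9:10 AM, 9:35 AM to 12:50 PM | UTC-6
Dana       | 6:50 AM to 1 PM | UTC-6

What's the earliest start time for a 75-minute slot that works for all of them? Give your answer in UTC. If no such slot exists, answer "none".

Wiremu in UTC: 13:50-15:50, 17:55-19:00 (add 5h to convert from UTC-5).
Jonas in UTC: 09:50-15:00, 16:30-19:00 (add 5h to convert from UTC-5).
Pablo in UTC: 09:45-10:30, 10:40-11:30, 13:45-19:00 (add 6h to convert from UTC-6).
Oona in UTC: 09:00-10:20, 13:55-15:10, 15:35-18:50 (add 6h to convert from UTC-6).
Dana in UTC: 12:50-19:00 (add 6h to convert from UTC-6).
Wiremu ∩ Jonas: 13:50-15:00, 17:55-19:00.
Wiremu ∩ Jonas ∩ Pablo: 13:50-15:00, 17:55-19:00.
Wiremu ∩ Jonas ∩ Pablo ∩ Oona: 13:55-15:00, 17:55-18:50.
Wiremu ∩ Jonas ∩ Pablo ∩ Oona ∩ Dana: 13:55-15:00, 17:55-18:50.
No common window is at least 75 minutes long.

none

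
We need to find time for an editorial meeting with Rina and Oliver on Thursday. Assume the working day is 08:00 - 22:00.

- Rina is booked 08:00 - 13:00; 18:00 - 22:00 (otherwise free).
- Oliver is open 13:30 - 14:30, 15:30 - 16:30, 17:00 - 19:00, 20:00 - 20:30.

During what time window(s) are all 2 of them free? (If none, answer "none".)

13:30-14:30, 15:30-16:30, 17:00-18:00

Rina free: 13:00-18:00 (invert busy blocks within the working day).
Oliver free: 13:30-14:30, 15:30-16:30, 17:00-19:00, 20:00-20:30.
Rina ∩ Oliver: 13:30-14:30, 15:30-16:30, 17:00-18:00.
Those are the intersection windows.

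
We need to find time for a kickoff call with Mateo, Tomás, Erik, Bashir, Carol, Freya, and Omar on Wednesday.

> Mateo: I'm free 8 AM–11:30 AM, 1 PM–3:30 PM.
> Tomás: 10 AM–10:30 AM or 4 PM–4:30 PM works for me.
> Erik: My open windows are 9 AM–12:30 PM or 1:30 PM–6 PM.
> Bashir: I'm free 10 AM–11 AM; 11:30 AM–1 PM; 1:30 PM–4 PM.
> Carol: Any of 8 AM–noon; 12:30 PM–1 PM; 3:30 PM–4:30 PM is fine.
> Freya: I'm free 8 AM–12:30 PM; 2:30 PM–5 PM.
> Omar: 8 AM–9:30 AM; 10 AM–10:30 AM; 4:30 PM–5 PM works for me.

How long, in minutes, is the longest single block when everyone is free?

30

Mateo ∩ Tomás: 10:00-10:30.
Mateo ∩ Tomás ∩ Erik: 10:00-10:30.
Mateo ∩ Tomás ∩ Erik ∩ Bashir: 10:00-10:30.
Mateo ∩ Tomás ∩ Erik ∩ Bashir ∩ Carol: 10:00-10:30.
Mateo ∩ Tomás ∩ Erik ∩ Bashir ∩ Carol ∩ Freya: 10:00-10:30.
Mateo ∩ Tomás ∩ Erik ∩ Bashir ∩ Carol ∩ Freya ∩ Omar: 10:00-10:30.
So the common availability across everyone is 10:00-10:30.
The longest is 10:00-10:30 at 30 minutes.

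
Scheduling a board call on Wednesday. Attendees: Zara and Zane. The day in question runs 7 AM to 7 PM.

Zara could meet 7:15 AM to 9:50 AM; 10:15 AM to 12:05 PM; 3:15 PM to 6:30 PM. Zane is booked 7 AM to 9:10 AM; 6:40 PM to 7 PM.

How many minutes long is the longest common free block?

195

Zara free: 07:15-09:50, 10:15-12:05, 15:15-18:30.
Zane free: 09:10-18:40 (invert busy blocks within the working day).
Zara ∩ Zane: 09:10-09:50, 10:15-12:05, 15:15-18:30.
The longest is 15:15-18:30 at 195 minutes.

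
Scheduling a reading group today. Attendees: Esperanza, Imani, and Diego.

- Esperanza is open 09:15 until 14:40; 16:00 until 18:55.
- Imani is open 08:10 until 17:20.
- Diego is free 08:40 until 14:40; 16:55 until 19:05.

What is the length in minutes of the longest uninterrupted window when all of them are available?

325

Esperanza ∩ Imani: 09:15-14:40, 16:00-17:20.
Esperanza ∩ Imani ∩ Diego: 09:15-14:40, 16:55-17:20.
So the common availability across everyone is 09:15-14:40, 16:55-17:20.
The longest is 09:15-14:40 at 325 minutes.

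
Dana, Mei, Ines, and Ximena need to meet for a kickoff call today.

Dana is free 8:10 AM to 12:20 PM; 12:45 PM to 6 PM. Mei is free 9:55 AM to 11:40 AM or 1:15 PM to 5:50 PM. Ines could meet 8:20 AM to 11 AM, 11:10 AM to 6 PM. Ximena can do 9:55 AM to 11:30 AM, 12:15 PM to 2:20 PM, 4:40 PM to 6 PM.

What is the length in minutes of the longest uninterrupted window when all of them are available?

Dana ∩ Mei: 09:55-11:40, 13:15-17:50.
Dana ∩ Mei ∩ Ines: 09:55-11:00, 11:10-11:40, 13:15-17:50.
Dana ∩ Mei ∩ Ines ∩ Ximena: 09:55-11:00, 11:10-11:30, 13:15-14:20, 16:40-17:50.
Those are the intersection windows.
The longest is 16:40-17:50 at 70 minutes.

70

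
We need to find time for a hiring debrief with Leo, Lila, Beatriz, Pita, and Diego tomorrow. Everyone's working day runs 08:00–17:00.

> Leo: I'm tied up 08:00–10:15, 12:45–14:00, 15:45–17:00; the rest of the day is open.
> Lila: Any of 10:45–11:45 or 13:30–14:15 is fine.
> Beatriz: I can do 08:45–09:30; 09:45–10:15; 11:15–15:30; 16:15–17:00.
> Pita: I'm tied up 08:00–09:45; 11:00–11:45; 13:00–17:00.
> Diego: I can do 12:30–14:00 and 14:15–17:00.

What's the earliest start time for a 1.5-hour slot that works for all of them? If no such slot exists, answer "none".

none

Leo free: 10:15-12:45, 14:00-15:45 (invert busy blocks within the working day).
Lila free: 10:45-11:45, 13:30-14:15.
Beatriz free: 08:45-09:30, 09:45-10:15, 11:15-15:30, 16:15-17:00.
Pita free: 09:45-11:00, 11:45-13:00 (invert busy blocks within the working day).
Diego free: 12:30-14:00, 14:15-17:00.
Leo ∩ Lila: 10:45-11:45, 14:00-14:15.
Leo ∩ Lila ∩ Beatriz: 11:15-11:45, 14:00-14:15.
Leo ∩ Lila ∩ Beatriz ∩ Pita: ∅.
Leo ∩ Lila ∩ Beatriz ∩ Pita ∩ Diego: ∅.
There is no time when everyone is free.
No common window is at least 90 minutes long.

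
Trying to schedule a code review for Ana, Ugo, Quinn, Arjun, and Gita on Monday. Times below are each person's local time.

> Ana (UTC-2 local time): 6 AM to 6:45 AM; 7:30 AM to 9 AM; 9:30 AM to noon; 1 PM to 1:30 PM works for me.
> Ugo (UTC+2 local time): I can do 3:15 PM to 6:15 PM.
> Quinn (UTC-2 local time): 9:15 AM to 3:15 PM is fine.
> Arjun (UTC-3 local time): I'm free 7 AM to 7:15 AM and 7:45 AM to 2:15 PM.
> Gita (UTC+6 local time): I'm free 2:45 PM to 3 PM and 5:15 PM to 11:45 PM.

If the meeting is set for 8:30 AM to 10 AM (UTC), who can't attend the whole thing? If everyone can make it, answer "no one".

Ana in UTC: 08:00-08:45, 09:30-11:00, 11:30-14:00, 15:00-15:30 (add 2h to convert from UTC-2).
Ugo in UTC: 13:15-16:15 (subtract 2h to convert from UTC+2).
Quinn in UTC: 11:15-17:15 (add 2h to convert from UTC-2).
Arjun in UTC: 10:00-10:15, 10:45-17:15 (add 3h to convert from UTC-3).
Gita in UTC: 08:45-09:00, 11:15-17:45 (subtract 6h to convert from UTC+6).
Ana: not fully free for 08:30-10:00. Ugo: not fully free for 08:30-10:00. Quinn: not fully free for 08:30-10:00. Arjun: not fully free for 08:30-10:00. Gita: not fully free for 08:30-10:00.

Ana, Arjun, Gita, Quinn, Ugo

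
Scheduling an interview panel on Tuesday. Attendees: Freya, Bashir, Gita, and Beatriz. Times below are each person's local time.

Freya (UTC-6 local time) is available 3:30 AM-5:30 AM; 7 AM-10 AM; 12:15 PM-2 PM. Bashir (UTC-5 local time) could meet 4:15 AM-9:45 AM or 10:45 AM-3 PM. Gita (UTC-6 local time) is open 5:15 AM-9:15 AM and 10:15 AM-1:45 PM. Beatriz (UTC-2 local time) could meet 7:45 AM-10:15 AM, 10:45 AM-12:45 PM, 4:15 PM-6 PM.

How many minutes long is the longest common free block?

Freya in UTC: 09:30-11:30, 13:00-16:00, 18:15-20:00 (add 6h to convert from UTC-6).
Bashir in UTC: 09:15-14:45, 15:45-20:00 (add 5h to convert from UTC-5).
Gita in UTC: 11:15-15:15, 16:15-19:45 (add 6h to convert from UTC-6).
Beatriz in UTC: 09:45-12:15, 12:45-14:45, 18:15-20:00 (add 2h to convert from UTC-2).
Freya ∩ Bashir: 09:30-11:30, 13:00-14:45, 15:45-16:00, 18:15-20:00.
Freya ∩ Bashir ∩ Gita: 11:15-11:30, 13:00-14:45, 18:15-19:45.
Freya ∩ Bashir ∩ Gita ∩ Beatriz: 11:15-11:30, 13:00-14:45, 18:15-19:45.
The longest is 13:00-14:45 at 105 minutes.

105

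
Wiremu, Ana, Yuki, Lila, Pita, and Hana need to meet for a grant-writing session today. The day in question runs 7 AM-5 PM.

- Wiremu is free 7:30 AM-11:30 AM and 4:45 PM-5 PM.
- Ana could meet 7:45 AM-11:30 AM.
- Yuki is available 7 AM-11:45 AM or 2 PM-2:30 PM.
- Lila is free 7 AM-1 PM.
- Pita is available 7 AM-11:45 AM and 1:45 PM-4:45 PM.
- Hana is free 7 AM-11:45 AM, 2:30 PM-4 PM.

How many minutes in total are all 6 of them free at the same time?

Wiremu ∩ Ana: 07:45-11:30.
Wiremu ∩ Ana ∩ Yuki: 07:45-11:30.
Wiremu ∩ Ana ∩ Yuki ∩ Lila: 07:45-11:30.
Wiremu ∩ Ana ∩ Yuki ∩ Lila ∩ Pita: 07:45-11:30.
Wiremu ∩ Ana ∩ Yuki ∩ Lila ∩ Pita ∩ Hana: 07:45-11:30.
So the common availability across everyone is 07:45-11:30.
That's a single block of 225 minutes.

225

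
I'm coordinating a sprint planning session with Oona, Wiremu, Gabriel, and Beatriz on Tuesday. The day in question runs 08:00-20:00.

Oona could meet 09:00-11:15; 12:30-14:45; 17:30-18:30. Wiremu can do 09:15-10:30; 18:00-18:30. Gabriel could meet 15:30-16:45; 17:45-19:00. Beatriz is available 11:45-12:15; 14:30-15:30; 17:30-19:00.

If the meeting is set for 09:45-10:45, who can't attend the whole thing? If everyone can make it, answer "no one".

Beatriz, Gabriel, Wiremu

Oona: free for 09:45-10:45. Wiremu: not fully free for 09:45-10:45. Gabriel: not fully free for 09:45-10:45. Beatriz: not fully free for 09:45-10:45.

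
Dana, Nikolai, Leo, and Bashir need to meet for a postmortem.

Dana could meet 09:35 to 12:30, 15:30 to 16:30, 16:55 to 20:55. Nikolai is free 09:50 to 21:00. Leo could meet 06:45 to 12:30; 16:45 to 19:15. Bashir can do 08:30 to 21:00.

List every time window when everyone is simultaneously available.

Dana ∩ Nikolai: 09:50-12:30, 15:30-16:30, 16:55-20:55.
Dana ∩ Nikolai ∩ Leo: 09:50-12:30, 16:55-19:15.
Dana ∩ Nikolai ∩ Leo ∩ Bashir: 09:50-12:30, 16:55-19:15.

09:50-12:30, 16:55-19:15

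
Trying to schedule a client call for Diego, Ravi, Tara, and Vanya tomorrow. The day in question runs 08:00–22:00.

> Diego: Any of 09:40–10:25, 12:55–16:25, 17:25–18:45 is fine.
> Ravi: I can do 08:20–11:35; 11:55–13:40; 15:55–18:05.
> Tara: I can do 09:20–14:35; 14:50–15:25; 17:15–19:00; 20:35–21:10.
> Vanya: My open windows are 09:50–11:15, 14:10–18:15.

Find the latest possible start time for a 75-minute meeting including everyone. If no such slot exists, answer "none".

none

Diego ∩ Ravi: 09:40-10:25, 12:55-13:40, 15:55-16:25, 17:25-18:05.
Diego ∩ Ravi ∩ Tara: 09:40-10:25, 12:55-13:40, 17:25-18:05.
Diego ∩ Ravi ∩ Tara ∩ Vanya: 09:50-10:25, 17:25-18:05.
No common window is at least 75 minutes long.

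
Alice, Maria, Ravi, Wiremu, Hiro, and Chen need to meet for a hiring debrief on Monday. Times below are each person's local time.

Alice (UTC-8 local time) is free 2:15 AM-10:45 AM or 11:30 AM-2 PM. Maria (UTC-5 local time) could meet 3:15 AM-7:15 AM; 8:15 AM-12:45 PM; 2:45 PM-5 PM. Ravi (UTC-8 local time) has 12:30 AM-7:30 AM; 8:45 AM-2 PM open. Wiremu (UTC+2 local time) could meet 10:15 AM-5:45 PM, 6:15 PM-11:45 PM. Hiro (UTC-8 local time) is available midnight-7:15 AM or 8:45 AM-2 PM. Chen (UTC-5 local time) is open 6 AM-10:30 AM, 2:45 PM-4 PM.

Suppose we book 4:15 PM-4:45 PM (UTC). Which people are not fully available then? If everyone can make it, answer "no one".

Chen, Hiro, Ravi

Alice in UTC: 10:15-18:45, 19:30-22:00 (add 8h to convert from UTC-8).
Maria in UTC: 08:15-12:15, 13:15-17:45, 19:45-22:00 (add 5h to convert from UTC-5).
Ravi in UTC: 08:30-15:30, 16:45-22:00 (add 8h to convert from UTC-8).
Wiremu in UTC: 08:15-15:45, 16:15-21:45 (subtract 2h to convert from UTC+2).
Hiro in UTC: 08:00-15:15, 16:45-22:00 (add 8h to convert from UTC-8).
Chen in UTC: 11:00-15:30, 19:45-21:00 (add 5h to convert from UTC-5).
Alice: free for 16:15-16:45. Maria: free for 16:15-16:45. Ravi: not fully free for 16:15-16:45. Wiremu: free for 16:15-16:45. Hiro: not fully free for 16:15-16:45. Chen: not fully free for 16:15-16:45.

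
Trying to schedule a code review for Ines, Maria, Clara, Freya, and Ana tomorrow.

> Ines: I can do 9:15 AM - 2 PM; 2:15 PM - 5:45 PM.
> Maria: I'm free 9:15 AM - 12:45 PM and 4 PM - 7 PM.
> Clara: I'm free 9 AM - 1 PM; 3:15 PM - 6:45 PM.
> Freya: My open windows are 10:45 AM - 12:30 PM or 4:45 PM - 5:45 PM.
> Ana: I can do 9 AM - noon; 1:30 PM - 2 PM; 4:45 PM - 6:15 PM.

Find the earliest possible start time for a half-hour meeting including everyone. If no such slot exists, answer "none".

Ines ∩ Maria: 09:15-12:45, 16:00-17:45.
Ines ∩ Maria ∩ Clara: 09:15-12:45, 16:00-17:45.
Ines ∩ Maria ∩ Clara ∩ Freya: 10:45-12:30, 16:45-17:45.
Ines ∩ Maria ∩ Clara ∩ Freya ∩ Ana: 10:45-12:00, 16:45-17:45.
Those are the intersection windows.
The first common window of at least 30 minutes is 10:45-12:00, so the earliest start is 10:45.

10:45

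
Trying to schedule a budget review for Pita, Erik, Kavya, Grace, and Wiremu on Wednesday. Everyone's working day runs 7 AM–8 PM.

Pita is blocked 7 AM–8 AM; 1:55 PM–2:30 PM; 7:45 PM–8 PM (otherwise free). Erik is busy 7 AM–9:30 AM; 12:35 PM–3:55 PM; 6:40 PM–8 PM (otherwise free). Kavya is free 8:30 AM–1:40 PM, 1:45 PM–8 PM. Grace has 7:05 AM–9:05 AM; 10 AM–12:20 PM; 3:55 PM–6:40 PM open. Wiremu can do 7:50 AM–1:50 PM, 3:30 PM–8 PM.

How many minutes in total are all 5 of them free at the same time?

305

Pita free: 08:00-13:55, 14:30-19:45 (invert busy blocks within the working day).
Erik free: 09:30-12:35, 15:55-18:40 (invert busy blocks within the working day).
Kavya free: 08:30-13:40, 13:45-20:00.
Grace free: 07:05-09:05, 10:00-12:20, 15:55-18:40.
Wiremu free: 07:50-13:50, 15:30-20:00.
Pita ∩ Erik: 09:30-12:35, 15:55-18:40.
Pita ∩ Erik ∩ Kavya: 09:30-12:35, 15:55-18:40.
Pita ∩ Erik ∩ Kavya ∩ Grace: 10:00-12:20, 15:55-18:40.
Pita ∩ Erik ∩ Kavya ∩ Grace ∩ Wiremu: 10:00-12:20, 15:55-18:40.
Summing the common windows: 140 + 165 = 305 minutes.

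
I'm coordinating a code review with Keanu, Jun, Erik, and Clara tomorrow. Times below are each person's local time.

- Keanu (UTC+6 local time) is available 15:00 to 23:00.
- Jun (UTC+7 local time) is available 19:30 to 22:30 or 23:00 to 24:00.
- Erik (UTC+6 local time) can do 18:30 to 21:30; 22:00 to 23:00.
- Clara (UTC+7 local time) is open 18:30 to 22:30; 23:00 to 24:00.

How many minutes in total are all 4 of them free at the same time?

240

Keanu in UTC: 09:00-17:00 (subtract 6h to convert from UTC+6).
Jun in UTC: 12:30-15:30, 16:00-17:00 (subtract 7h to convert from UTC+7).
Erik in UTC: 12:30-15:30, 16:00-17:00 (subtract 6h to convert from UTC+6).
Clara in UTC: 11:30-15:30, 16:00-17:00 (subtract 7h to convert from UTC+7).
Keanu ∩ Jun: 12:30-15:30, 16:00-17:00.
Keanu ∩ Jun ∩ Erik: 12:30-15:30, 16:00-17:00.
Keanu ∩ Jun ∩ Erik ∩ Clara: 12:30-15:30, 16:00-17:00.
Those are the intersection windows.
Summing the common windows: 180 + 60 = 240 minutes.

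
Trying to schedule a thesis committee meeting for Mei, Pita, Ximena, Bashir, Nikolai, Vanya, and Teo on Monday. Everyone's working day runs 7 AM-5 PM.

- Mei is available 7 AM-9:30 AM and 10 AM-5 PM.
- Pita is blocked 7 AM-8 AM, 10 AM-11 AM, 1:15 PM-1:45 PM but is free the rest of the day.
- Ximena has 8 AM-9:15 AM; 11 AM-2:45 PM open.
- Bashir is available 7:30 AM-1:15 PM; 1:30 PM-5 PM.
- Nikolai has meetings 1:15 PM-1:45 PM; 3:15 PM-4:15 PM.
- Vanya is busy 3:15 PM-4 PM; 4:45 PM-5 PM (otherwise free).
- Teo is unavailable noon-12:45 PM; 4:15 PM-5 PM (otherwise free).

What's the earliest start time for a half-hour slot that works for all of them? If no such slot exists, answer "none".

Mei free: 07:00-09:30, 10:00-17:00.
Pita free: 08:00-10:00, 11:00-13:15, 13:45-17:00 (invert busy blocks within the working day).
Ximena free: 08:00-09:15, 11:00-14:45.
Bashir free: 07:30-13:15, 13:30-17:00.
Nikolai free: 07:00-13:15, 13:45-15:15, 16:15-17:00 (invert busy blocks within the working day).
Vanya free: 07:00-15:15, 16:00-16:45 (invert busy blocks within the working day).
Teo free: 07:00-12:00, 12:45-16:15 (invert busy blocks within the working day).
Mei ∩ Pita: 08:00-09:30, 11:00-13:15, 13:45-17:00.
Mei ∩ Pita ∩ Ximena: 08:00-09:15, 11:00-13:15, 13:45-14:45.
Mei ∩ Pita ∩ Ximena ∩ Bashir: 08:00-09:15, 11:00-13:15, 13:45-14:45.
Mei ∩ Pita ∩ Ximena ∩ Bashir ∩ Nikolai: 08:00-09:15, 11:00-13:15, 13:45-14:45.
Mei ∩ Pita ∩ Ximena ∩ Bashir ∩ Nikolai ∩ Vanya: 08:00-09:15, 11:00-13:15, 13:45-14:45.
Mei ∩ Pita ∩ Ximena ∩ Bashir ∩ Nikolai ∩ Vanya ∩ Teo: 08:00-09:15, 11:00-12:00, 12:45-13:15, 13:45-14:45.
Those are the intersection windows.
The first common window of at least 30 minutes is 08:00-09:15, so the earliest start is 08:00.

08:00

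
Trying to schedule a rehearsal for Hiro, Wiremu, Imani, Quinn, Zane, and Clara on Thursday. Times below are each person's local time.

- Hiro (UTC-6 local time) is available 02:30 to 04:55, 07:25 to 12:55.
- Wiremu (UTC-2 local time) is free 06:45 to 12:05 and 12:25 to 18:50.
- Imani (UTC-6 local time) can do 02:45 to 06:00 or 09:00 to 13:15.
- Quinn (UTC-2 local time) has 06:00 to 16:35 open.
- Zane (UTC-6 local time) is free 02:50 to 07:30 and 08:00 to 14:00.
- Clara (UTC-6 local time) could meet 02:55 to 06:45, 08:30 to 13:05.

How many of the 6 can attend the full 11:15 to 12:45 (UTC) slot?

4

Hiro in UTC: 08:30-10:55, 13:25-18:55 (add 6h to convert from UTC-6).
Wiremu in UTC: 08:45-14:05, 14:25-20:50 (add 2h to convert from UTC-2).
Imani in UTC: 08:45-12:00, 15:00-19:15 (add 6h to convert from UTC-6).
Quinn in UTC: 08:00-18:35 (add 2h to convert from UTC-2).
Zane in UTC: 08:50-13:30, 14:00-20:00 (add 6h to convert from UTC-6).
Clara in UTC: 08:55-12:45, 14:30-19:05 (add 6h to convert from UTC-6).
Wiremu, Quinn, Zane, and Clara can make the full 11:15-12:45 slot — that's 4.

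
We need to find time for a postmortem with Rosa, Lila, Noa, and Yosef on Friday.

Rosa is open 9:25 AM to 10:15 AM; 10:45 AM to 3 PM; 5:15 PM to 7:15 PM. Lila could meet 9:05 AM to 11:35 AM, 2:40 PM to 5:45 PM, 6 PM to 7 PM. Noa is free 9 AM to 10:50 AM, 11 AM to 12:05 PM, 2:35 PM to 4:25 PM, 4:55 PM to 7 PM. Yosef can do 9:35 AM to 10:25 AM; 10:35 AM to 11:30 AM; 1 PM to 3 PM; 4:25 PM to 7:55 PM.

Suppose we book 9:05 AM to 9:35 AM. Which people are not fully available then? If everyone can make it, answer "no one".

Rosa, Yosef

Rosa: not fully free for 09:05-09:35. Lila: free for 09:05-09:35. Noa: free for 09:05-09:35. Yosef: not fully free for 09:05-09:35.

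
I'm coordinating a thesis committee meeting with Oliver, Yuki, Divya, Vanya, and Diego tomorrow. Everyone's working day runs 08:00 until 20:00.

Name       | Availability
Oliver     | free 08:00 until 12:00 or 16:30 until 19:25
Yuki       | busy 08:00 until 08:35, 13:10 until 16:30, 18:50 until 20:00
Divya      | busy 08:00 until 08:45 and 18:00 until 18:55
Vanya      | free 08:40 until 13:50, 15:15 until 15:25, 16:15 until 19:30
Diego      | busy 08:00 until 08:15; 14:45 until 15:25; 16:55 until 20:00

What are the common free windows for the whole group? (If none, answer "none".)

08:45-12:00, 16:30-16:55

Oliver free: 08:00-12:00, 16:30-19:25.
Yuki free: 08:35-13:10, 16:30-18:50 (invert busy blocks within the working day).
Divya free: 08:45-18:00, 18:55-20:00 (invert busy blocks within the working day).
Vanya free: 08:40-13:50, 15:15-15:25, 16:15-19:30.
Diego free: 08:15-14:45, 15:25-16:55 (invert busy blocks within the working day).
Oliver ∩ Yuki: 08:35-12:00, 16:30-18:50.
Oliver ∩ Yuki ∩ Divya: 08:45-12:00, 16:30-18:00.
Oliver ∩ Yuki ∩ Divya ∩ Vanya: 08:45-12:00, 16:30-18:00.
Oliver ∩ Yuki ∩ Divya ∩ Vanya ∩ Diego: 08:45-12:00, 16:30-16:55.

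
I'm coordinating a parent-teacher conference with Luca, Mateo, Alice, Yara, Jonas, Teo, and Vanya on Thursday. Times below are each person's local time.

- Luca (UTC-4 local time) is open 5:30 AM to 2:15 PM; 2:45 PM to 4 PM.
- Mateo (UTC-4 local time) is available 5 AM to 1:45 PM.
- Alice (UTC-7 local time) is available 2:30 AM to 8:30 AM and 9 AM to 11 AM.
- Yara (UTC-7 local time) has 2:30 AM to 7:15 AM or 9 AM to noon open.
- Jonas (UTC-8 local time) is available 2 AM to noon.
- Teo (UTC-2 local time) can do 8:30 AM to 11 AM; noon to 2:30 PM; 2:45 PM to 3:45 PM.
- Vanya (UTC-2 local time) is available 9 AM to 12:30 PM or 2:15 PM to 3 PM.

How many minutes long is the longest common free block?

Luca in UTC: 09:30-18:15, 18:45-20:00 (add 4h to convert from UTC-4).
Mateo in UTC: 09:00-17:45 (add 4h to convert from UTC-4).
Alice in UTC: 09:30-15:30, 16:00-18:00 (add 7h to convert from UTC-7).
Yara in UTC: 09:30-14:15, 16:00-19:00 (add 7h to convert from UTC-7).
Jonas in UTC: 10:00-20:00 (add 8h to convert from UTC-8).
Teo in UTC: 10:30-13:00, 14:00-16:30, 16:45-17:45 (add 2h to convert from UTC-2).
Vanya in UTC: 11:00-14:30, 16:15-17:00 (add 2h to convert from UTC-2).
Luca ∩ Mateo: 09:30-17:45.
Luca ∩ Mateo ∩ Alice: 09:30-15:30, 16:00-17:45.
Luca ∩ Mateo ∩ Alice ∩ Yara: 09:30-14:15, 16:00-17:45.
Luca ∩ Mateo ∩ Alice ∩ Yara ∩ Jonas: 10:00-14:15, 16:00-17:45.
Luca ∩ Mateo ∩ Alice ∩ Yara ∩ Jonas ∩ Teo: 10:30-13:00, 14:00-14:15, 16:00-16:30, 16:45-17:45.
Luca ∩ Mateo ∩ Alice ∩ Yara ∩ Jonas ∩ Teo ∩ Vanya: 11:00-13:00, 14:00-14:15, 16:15-16:30, 16:45-17:00.
The longest is 11:00-13:00 at 120 minutes.

120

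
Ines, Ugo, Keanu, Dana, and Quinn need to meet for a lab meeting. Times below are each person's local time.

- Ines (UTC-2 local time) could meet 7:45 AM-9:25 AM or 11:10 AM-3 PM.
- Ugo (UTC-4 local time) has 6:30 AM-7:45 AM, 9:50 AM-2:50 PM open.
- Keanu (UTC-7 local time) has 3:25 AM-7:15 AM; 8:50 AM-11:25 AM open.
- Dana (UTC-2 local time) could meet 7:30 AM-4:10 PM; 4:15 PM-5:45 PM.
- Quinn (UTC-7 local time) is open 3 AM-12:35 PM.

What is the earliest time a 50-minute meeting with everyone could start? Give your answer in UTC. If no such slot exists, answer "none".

Ines in UTC: 09:45-11:25, 13:10-17:00 (add 2h to convert from UTC-2).
Ugo in UTC: 10:30-11:45, 13:50-18:50 (add 4h to convert from UTC-4).
Keanu in UTC: 10:25-14:15, 15:50-18:25 (add 7h to convert from UTC-7).
Dana in UTC: 09:30-18:10, 18:15-19:45 (add 2h to convert from UTC-2).
Quinn in UTC: 10:00-19:35 (add 7h to convert from UTC-7).
Ines ∩ Ugo: 10:30-11:25, 13:50-17:00.
Ines ∩ Ugo ∩ Keanu: 10:30-11:25, 13:50-14:15, 15:50-17:00.
Ines ∩ Ugo ∩ Keanu ∩ Dana: 10:30-11:25, 13:50-14:15, 15:50-17:00.
Ines ∩ Ugo ∩ Keanu ∩ Dana ∩ Quinn: 10:30-11:25, 13:50-14:15, 15:50-17:00.
So the common availability across everyone is 10:30-11:25, 13:50-14:15, 15:50-17:00.
The first common window of at least 50 minutes is 10:30-11:25, so the earliest start is 10:30.

10:30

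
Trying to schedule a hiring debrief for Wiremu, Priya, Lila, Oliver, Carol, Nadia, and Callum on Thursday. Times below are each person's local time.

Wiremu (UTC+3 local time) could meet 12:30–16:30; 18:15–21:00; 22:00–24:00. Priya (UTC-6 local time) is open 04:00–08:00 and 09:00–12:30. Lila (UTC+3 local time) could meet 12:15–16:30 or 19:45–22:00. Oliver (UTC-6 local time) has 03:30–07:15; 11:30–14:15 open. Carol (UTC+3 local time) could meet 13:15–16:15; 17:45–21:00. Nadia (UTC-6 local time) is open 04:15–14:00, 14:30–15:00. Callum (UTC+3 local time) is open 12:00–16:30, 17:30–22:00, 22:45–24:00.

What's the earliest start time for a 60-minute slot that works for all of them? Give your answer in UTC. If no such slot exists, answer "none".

10:15

Wiremu in UTC: 09:30-13:30, 15:15-18:00, 19:00-21:00 (subtract 3h to convert from UTC+3).
Priya in UTC: 10:00-14:00, 15:00-18:30 (add 6h to convert from UTC-6).
Lila in UTC: 09:15-13:30, 16:45-19:00 (subtract 3h to convert from UTC+3).
Oliver in UTC: 09:30-13:15, 17:30-20:15 (add 6h to convert from UTC-6).
Carol in UTC: 10:15-13:15, 14:45-18:00 (subtract 3h to convert from UTC+3).
Nadia in UTC: 10:15-20:00, 20:30-21:00 (add 6h to convert from UTC-6).
Callum in UTC: 09:00-13:30, 14:30-19:00, 19:45-21:00 (subtract 3h to convert from UTC+3).
Wiremu ∩ Priya: 10:00-13:30, 15:15-18:00.
Wiremu ∩ Priya ∩ Lila: 10:00-13:30, 16:45-18:00.
Wiremu ∩ Priya ∩ Lila ∩ Oliver: 10:00-13:15, 17:30-18:00.
Wiremu ∩ Priya ∩ Lila ∩ Oliver ∩ Carol: 10:15-13:15, 17:30-18:00.
Wiremu ∩ Priya ∩ Lila ∩ Oliver ∩ Carol ∩ Nadia: 10:15-13:15, 17:30-18:00.
Wiremu ∩ Priya ∩ Lila ∩ Oliver ∩ Carol ∩ Nadia ∩ Callum: 10:15-13:15, 17:30-18:00.
So the common availability across everyone is 10:15-13:15, 17:30-18:00.
The first common window of at least 60 minutes is 10:15-13:15, so the earliest start is 10:15.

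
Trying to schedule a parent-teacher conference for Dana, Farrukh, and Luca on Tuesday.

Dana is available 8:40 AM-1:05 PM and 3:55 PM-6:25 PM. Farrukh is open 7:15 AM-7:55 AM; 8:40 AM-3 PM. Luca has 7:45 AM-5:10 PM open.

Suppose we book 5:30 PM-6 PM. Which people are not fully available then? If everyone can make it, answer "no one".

Dana: free for 17:30-18:00. Farrukh: not fully free for 17:30-18:00. Luca: not fully free for 17:30-18:00.

Farrukh, Luca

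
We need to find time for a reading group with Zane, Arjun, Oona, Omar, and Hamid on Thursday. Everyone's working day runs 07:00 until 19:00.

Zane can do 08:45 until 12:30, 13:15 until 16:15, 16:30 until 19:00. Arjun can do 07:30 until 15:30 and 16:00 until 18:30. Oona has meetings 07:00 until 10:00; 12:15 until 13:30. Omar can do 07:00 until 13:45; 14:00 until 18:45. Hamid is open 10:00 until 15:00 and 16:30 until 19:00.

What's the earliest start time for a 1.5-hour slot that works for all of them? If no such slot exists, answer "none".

Zane free: 08:45-12:30, 13:15-16:15, 16:30-19:00.
Arjun free: 07:30-15:30, 16:00-18:30.
Oona free: 10:00-12:15, 13:30-19:00 (invert busy blocks within the working day).
Omar free: 07:00-13:45, 14:00-18:45.
Hamid free: 10:00-15:00, 16:30-19:00.
Zane ∩ Arjun: 08:45-12:30, 13:15-15:30, 16:00-16:15, 16:30-18:30.
Zane ∩ Arjun ∩ Oona: 10:00-12:15, 13:30-15:30, 16:00-16:15, 16:30-18:30.
Zane ∩ Arjun ∩ Oona ∩ Omar: 10:00-12:15, 13:30-13:45, 14:00-15:30, 16:00-16:15, 16:30-18:30.
Zane ∩ Arjun ∩ Oona ∩ Omar ∩ Hamid: 10:00-12:15, 13:30-13:45, 14:00-15:00, 16:30-18:30.
So the common availability across everyone is 10:00-12:15, 13:30-13:45, 14:00-15:00, 16:30-18:30.
The first common window of at least 90 minutes is 10:00-12:15, so the earliest start is 10:00.

10:00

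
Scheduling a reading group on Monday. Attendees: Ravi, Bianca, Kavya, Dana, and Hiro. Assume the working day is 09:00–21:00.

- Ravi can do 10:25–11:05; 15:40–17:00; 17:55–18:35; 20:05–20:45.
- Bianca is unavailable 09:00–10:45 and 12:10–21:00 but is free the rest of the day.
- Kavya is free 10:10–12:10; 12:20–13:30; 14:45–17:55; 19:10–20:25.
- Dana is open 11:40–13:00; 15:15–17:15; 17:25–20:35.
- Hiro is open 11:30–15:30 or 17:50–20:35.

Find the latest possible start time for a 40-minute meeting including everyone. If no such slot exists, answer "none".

none

Ravi free: 10:25-11:05, 15:40-17:00, 17:55-18:35, 20:05-20:45.
Bianca free: 10:45-12:10 (invert busy blocks within the working day).
Kavya free: 10:10-12:10, 12:20-13:30, 14:45-17:55, 19:10-20:25.
Dana free: 11:40-13:00, 15:15-17:15, 17:25-20:35.
Hiro free: 11:30-15:30, 17:50-20:35.
Ravi ∩ Bianca: 10:45-11:05.
Ravi ∩ Bianca ∩ Kavya: 10:45-11:05.
Ravi ∩ Bianca ∩ Kavya ∩ Dana: ∅.
Ravi ∩ Bianca ∩ Kavya ∩ Dana ∩ Hiro: ∅.
There is no time when everyone is free.
No common window is at least 40 minutes long.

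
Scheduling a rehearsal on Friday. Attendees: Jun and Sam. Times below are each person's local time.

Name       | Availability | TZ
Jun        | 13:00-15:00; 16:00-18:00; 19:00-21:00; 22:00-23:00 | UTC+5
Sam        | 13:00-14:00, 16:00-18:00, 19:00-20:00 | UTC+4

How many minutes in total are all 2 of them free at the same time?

180

Jun in UTC: 08:00-10:00, 11:00-13:00, 14:00-16:00, 17:00-18:00 (subtract 5h to convert from UTC+5).
Sam in UTC: 09:00-10:00, 12:00-14:00, 15:00-16:00 (subtract 4h to convert from UTC+4).
Jun ∩ Sam: 09:00-10:00, 12:00-13:00, 15:00-16:00.
Those are the intersection windows.
Summing the common windows: 60 + 60 + 60 = 180 minutes.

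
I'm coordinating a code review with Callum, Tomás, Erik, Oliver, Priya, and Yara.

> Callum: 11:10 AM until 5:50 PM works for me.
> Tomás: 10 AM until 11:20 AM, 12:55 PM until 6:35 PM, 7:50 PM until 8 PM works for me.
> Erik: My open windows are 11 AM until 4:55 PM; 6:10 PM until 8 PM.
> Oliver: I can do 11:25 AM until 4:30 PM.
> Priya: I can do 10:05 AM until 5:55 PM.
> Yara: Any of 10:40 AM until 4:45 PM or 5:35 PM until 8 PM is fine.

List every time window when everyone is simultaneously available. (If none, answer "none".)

Callum ∩ Tomás: 11:10-11:20, 12:55-17:50.
Callum ∩ Tomás ∩ Erik: 11:10-11:20, 12:55-16:55.
Callum ∩ Tomás ∩ Erik ∩ Oliver: 12:55-16:30.
Callum ∩ Tomás ∩ Erik ∩ Oliver ∩ Priya: 12:55-16:30.
Callum ∩ Tomás ∩ Erik ∩ Oliver ∩ Priya ∩ Yara: 12:55-16:30.
So the common availability across everyone is 12:55-16:30.

12:55-16:30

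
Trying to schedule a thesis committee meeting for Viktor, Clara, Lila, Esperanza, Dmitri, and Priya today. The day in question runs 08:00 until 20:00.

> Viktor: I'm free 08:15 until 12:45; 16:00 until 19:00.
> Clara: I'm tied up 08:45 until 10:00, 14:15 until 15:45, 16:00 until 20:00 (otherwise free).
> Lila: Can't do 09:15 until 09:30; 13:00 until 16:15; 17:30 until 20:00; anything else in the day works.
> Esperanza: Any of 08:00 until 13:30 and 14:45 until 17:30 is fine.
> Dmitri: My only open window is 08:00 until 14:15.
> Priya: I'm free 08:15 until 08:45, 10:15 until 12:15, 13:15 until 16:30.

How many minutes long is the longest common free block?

Viktor free: 08:15-12:45, 16:00-19:00.
Clara free: 08:00-08:45, 10:00-14:15, 15:45-16:00 (invert busy blocks within the working day).
Lila free: 08:00-09:15, 09:30-13:00, 16:15-17:30 (invert busy blocks within the working day).
Esperanza free: 08:00-13:30, 14:45-17:30.
Dmitri free: 08:00-14:15.
Priya free: 08:15-08:45, 10:15-12:15, 13:15-16:30.
Viktor ∩ Clara: 08:15-08:45, 10:00-12:45.
Viktor ∩ Clara ∩ Lila: 08:15-08:45, 10:00-12:45.
Viktor ∩ Clara ∩ Lila ∩ Esperanza: 08:15-08:45, 10:00-12:45.
Viktor ∩ Clara ∩ Lila ∩ Esperanza ∩ Dmitri: 08:15-08:45, 10:00-12:45.
Viktor ∩ Clara ∩ Lila ∩ Esperanza ∩ Dmitri ∩ Priya: 08:15-08:45, 10:15-12:15.
The longest is 10:15-12:15 at 120 minutes.

120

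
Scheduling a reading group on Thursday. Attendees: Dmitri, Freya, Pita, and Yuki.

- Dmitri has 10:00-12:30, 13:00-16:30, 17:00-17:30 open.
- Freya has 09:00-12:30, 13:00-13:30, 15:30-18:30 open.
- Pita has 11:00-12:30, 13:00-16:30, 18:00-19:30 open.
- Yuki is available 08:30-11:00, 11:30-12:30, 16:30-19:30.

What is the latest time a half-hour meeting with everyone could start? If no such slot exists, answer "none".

12:00

Dmitri ∩ Freya: 10:00-12:30, 13:00-13:30, 15:30-16:30, 17:00-17:30.
Dmitri ∩ Freya ∩ Pita: 11:00-12:30, 13:00-13:30, 15:30-16:30.
Dmitri ∩ Freya ∩ Pita ∩ Yuki: 11:30-12:30.
The last common window of at least 30 minutes is 11:30-12:30; a 30-minute meeting can start as late as 12:00 and still end by 12:30.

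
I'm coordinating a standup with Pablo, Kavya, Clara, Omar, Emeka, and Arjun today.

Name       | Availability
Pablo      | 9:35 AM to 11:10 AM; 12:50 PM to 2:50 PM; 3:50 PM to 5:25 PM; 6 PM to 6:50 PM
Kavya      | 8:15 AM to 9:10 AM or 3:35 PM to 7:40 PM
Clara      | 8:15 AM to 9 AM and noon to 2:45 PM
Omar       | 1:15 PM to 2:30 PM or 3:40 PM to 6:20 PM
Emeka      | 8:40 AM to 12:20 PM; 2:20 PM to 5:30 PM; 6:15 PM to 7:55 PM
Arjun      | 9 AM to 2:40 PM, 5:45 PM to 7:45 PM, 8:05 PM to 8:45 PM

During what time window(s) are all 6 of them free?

Pablo ∩ Kavya: 15:50-17:25, 18:00-18:50.
Pablo ∩ Kavya ∩ Clara: ∅.
Pablo ∩ Kavya ∩ Clara ∩ Omar: ∅.
Pablo ∩ Kavya ∩ Clara ∩ Omar ∩ Emeka: ∅.
Pablo ∩ Kavya ∩ Clara ∩ Omar ∩ Emeka ∩ Arjun: ∅.
There is no time when everyone is free.

none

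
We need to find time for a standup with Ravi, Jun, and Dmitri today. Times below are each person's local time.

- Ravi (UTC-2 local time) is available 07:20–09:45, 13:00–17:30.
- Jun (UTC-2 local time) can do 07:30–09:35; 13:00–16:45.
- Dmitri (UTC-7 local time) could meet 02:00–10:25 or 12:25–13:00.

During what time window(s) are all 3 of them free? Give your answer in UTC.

Ravi in UTC: 09:20-11:45, 15:00-19:30 (add 2h to convert from UTC-2).
Jun in UTC: 09:30-11:35, 15:00-18:45 (add 2h to convert from UTC-2).
Dmitri in UTC: 09:00-17:25, 19:25-20:00 (add 7h to convert from UTC-7).
Ravi ∩ Jun: 09:30-11:35, 15:00-18:45.
Ravi ∩ Jun ∩ Dmitri: 09:30-11:35, 15:00-17:25.

09:30-11:35, 15:00-17:25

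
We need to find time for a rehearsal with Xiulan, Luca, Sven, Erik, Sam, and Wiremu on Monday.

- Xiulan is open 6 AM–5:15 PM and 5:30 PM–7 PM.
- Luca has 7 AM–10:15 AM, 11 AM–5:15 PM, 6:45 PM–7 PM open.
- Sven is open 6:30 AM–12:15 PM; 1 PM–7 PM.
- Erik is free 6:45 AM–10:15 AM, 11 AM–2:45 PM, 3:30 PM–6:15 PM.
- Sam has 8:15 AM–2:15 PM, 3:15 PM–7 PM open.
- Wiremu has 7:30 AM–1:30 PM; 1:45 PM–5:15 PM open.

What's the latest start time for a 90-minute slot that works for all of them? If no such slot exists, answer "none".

Xiulan ∩ Luca: 07:00-10:15, 11:00-17:15, 18:45-19:00.
Xiulan ∩ Luca ∩ Sven: 07:00-10:15, 11:00-12:15, 13:00-17:15, 18:45-19:00.
Xiulan ∩ Luca ∩ Sven ∩ Erik: 07:00-10:15, 11:00-12:15, 13:00-14:45, 15:30-17:15.
Xiulan ∩ Luca ∩ Sven ∩ Erik ∩ Sam: 08:15-10:15, 11:00-12:15, 13:00-14:15, 15:30-17:15.
Xiulan ∩ Luca ∩ Sven ∩ Erik ∩ Sam ∩ Wiremu: 08:15-10:15, 11:00-12:15, 13:00-13:30, 13:45-14:15, 15:30-17:15.
The last common window of at least 90 minutes is 15:30-17:15; a 90-minute meeting can start as late as 15:45 and still end by 17:15.

15:45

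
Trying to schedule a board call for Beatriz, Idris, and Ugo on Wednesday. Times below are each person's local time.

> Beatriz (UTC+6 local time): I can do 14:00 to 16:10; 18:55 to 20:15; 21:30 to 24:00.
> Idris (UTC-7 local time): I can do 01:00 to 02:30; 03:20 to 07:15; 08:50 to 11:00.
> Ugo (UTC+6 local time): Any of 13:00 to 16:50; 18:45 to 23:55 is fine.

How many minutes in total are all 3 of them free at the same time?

295

Beatriz in UTC: 08:00-10:10, 12:55-14:15, 15:30-18:00 (subtract 6h to convert from UTC+6).
Idris in UTC: 08:00-09:30, 10:20-14:15, 15:50-18:00 (add 7h to convert from UTC-7).
Ugo in UTC: 07:00-10:50, 12:45-17:55 (subtract 6h to convert from UTC+6).
Beatriz ∩ Idris: 08:00-09:30, 12:55-14:15, 15:50-18:00.
Beatriz ∩ Idris ∩ Ugo: 08:00-09:30, 12:55-14:15, 15:50-17:55.
So the common availability across everyone is 08:00-09:30, 12:55-14:15, 15:50-17:55.
Summing the common windows: 90 + 80 + 125 = 295 minutes.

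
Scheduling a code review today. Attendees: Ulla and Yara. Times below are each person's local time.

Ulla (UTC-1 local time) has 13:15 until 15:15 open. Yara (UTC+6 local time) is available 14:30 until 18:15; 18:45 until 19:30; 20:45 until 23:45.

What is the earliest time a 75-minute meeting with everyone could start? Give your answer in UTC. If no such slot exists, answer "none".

Ulla in UTC: 14:15-16:15 (add 1h to convert from UTC-1).
Yara in UTC: 08:30-12:15, 12:45-13:30, 14:45-17:45 (subtract 6h to convert from UTC+6).
Ulla ∩ Yara: 14:45-16:15.
The first common window of at least 75 minutes is 14:45-16:15, so the earliest start is 14:45.

14:45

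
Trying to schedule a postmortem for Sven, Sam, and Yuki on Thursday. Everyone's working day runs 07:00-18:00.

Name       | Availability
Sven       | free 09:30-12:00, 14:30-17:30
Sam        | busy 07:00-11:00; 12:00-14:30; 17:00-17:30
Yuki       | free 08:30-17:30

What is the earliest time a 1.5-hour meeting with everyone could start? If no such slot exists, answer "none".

Sven free: 09:30-12:00, 14:30-17:30.
Sam free: 11:00-12:00, 14:30-17:00, 17:30-18:00 (invert busy blocks within the working day).
Yuki free: 08:30-17:30.
Sven ∩ Sam: 11:00-12:00, 14:30-17:00.
Sven ∩ Sam ∩ Yuki: 11:00-12:00, 14:30-17:00.
The first common window of at least 90 minutes is 14:30-17:00, so the earliest start is 14:30.

14:30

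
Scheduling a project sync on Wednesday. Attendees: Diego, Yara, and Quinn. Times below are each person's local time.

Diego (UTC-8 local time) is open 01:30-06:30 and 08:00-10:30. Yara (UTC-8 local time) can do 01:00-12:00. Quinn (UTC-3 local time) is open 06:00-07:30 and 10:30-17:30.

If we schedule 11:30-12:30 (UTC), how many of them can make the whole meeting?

Diego in UTC: 09:30-14:30, 16:00-18:30 (add 8h to convert from UTC-8).
Yara in UTC: 09:00-20:00 (add 8h to convert from UTC-8).
Quinn in UTC: 09:00-10:30, 13:30-20:30 (add 3h to convert from UTC-3).
Diego and Yara can make the full 11:30-12:30 slot — that's 2.

2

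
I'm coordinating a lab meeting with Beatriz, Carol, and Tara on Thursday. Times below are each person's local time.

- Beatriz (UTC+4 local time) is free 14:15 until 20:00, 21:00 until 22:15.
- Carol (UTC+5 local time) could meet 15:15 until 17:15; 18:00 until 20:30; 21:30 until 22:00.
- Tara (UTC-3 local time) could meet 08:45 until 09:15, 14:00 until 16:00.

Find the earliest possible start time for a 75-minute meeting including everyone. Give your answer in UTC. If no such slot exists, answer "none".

none

Beatriz in UTC: 10:15-16:00, 17:00-18:15 (subtract 4h to convert from UTC+4).
Carol in UTC: 10:15-12:15, 13:00-15:30, 16:30-17:00 (subtract 5h to convert from UTC+5).
Tara in UTC: 11:45-12:15, 17:00-19:00 (add 3h to convert from UTC-3).
Beatriz ∩ Carol: 10:15-12:15, 13:00-15:30.
Beatriz ∩ Carol ∩ Tara: 11:45-12:15.
No common window is at least 75 minutes long.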